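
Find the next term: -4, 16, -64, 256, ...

Ratios: 16 / -4 = -4.0
This is a geometric sequence with common ratio r = -4.
Next term = 256 * -4 = -1024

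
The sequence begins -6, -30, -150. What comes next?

Ratios: -30 / -6 = 5.0
This is a geometric sequence with common ratio r = 5.
Next term = -150 * 5 = -750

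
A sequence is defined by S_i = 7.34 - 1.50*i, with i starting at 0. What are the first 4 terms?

This is an arithmetic sequence.
i=0: S_0 = 7.34 + -1.5*0 = 7.34
i=1: S_1 = 7.34 + -1.5*1 = 5.84
i=2: S_2 = 7.34 + -1.5*2 = 4.34
i=3: S_3 = 7.34 + -1.5*3 = 2.84
The first 4 terms are: [7.34, 5.84, 4.34, 2.84]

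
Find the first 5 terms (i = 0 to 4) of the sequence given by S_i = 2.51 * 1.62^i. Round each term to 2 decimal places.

This is a geometric sequence.
i=0: S_0 = 2.51 * 1.62^0 = 2.51
i=1: S_1 = 2.51 * 1.62^1 ≈ 4.07
i=2: S_2 = 2.51 * 1.62^2 ≈ 6.59
i=3: S_3 = 2.51 * 1.62^3 ≈ 10.67
i=4: S_4 = 2.51 * 1.62^4 ≈ 17.29
The first 5 terms are: [2.51, 4.07, 6.59, 10.67, 17.29]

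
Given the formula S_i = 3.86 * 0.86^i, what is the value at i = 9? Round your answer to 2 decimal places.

S_9 = 3.86 * 0.86^9 ≈ 3.86 * 0.2573 ≈ 0.99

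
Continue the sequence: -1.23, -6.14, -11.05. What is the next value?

Differences: -6.14 - -1.23 = -4.91
This is an arithmetic sequence with common difference d = -4.91.
Next term = -11.05 + -4.91 = -15.96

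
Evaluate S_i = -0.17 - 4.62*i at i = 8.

S_8 = -0.17 + -4.62*8 = -0.17 + -36.96 = -37.13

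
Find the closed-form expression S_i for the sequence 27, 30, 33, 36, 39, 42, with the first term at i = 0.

Check differences: 30 - 27 = 3
33 - 30 = 3
Common difference d = 3.
First term a = 27.
Formula: S_i = 27 + 3*i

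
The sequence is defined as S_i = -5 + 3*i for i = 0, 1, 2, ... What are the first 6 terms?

This is an arithmetic sequence.
i=0: S_0 = -5 + 3*0 = -5
i=1: S_1 = -5 + 3*1 = -2
i=2: S_2 = -5 + 3*2 = 1
i=3: S_3 = -5 + 3*3 = 4
i=4: S_4 = -5 + 3*4 = 7
i=5: S_5 = -5 + 3*5 = 10
The first 6 terms are: [-5, -2, 1, 4, 7, 10]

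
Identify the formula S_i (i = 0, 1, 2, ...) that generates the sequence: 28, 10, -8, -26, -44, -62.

Check differences: 10 - 28 = -18
-8 - 10 = -18
Common difference d = -18.
First term a = 28.
Formula: S_i = 28 - 18*i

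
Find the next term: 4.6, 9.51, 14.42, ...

Differences: 9.51 - 4.6 = 4.91
This is an arithmetic sequence with common difference d = 4.91.
Next term = 14.42 + 4.91 = 19.33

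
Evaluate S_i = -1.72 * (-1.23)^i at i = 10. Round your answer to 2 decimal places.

S_10 = -1.72 * (-1.23)^10 ≈ -1.72 * 7.9259 ≈ -13.63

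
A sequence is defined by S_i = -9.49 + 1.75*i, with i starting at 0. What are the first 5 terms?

This is an arithmetic sequence.
i=0: S_0 = -9.49 + 1.75*0 = -9.49
i=1: S_1 = -9.49 + 1.75*1 = -7.74
i=2: S_2 = -9.49 + 1.75*2 = -5.99
i=3: S_3 = -9.49 + 1.75*3 = -4.24
i=4: S_4 = -9.49 + 1.75*4 = -2.49
The first 5 terms are: [-9.49, -7.74, -5.99, -4.24, -2.49]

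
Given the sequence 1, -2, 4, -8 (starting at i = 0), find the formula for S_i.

Check ratios: -2 / 1 = -2.0
Common ratio r = -2.
First term a = 1.
Formula: S_i = 1 * (-2)^i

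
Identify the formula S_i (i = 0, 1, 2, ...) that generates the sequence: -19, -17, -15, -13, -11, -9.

Check differences: -17 - -19 = 2
-15 - -17 = 2
Common difference d = 2.
First term a = -19.
Formula: S_i = -19 + 2*i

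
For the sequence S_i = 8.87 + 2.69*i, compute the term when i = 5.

S_5 = 8.87 + 2.69*5 = 8.87 + 13.45 = 22.32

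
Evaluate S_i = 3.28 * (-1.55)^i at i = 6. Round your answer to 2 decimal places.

S_6 = 3.28 * (-1.55)^6 ≈ 3.28 * 13.8672 ≈ 45.48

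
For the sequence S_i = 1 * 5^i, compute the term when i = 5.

S_5 = 1 * 5^5 = 1 * 3125 = 3125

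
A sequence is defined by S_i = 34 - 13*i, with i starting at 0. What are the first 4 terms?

This is an arithmetic sequence.
i=0: S_0 = 34 + -13*0 = 34
i=1: S_1 = 34 + -13*1 = 21
i=2: S_2 = 34 + -13*2 = 8
i=3: S_3 = 34 + -13*3 = -5
The first 4 terms are: [34, 21, 8, -5]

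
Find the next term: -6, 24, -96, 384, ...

Ratios: 24 / -6 = -4.0
This is a geometric sequence with common ratio r = -4.
Next term = 384 * -4 = -1536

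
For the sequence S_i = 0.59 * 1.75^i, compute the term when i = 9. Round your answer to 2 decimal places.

S_9 = 0.59 * 1.75^9 ≈ 0.59 * 153.9368 ≈ 90.82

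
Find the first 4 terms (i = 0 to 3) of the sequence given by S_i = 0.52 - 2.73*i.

This is an arithmetic sequence.
i=0: S_0 = 0.52 + -2.73*0 = 0.52
i=1: S_1 = 0.52 + -2.73*1 = -2.21
i=2: S_2 = 0.52 + -2.73*2 = -4.94
i=3: S_3 = 0.52 + -2.73*3 = -7.67
The first 4 terms are: [0.52, -2.21, -4.94, -7.67]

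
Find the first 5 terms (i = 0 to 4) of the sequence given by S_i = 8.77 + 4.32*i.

This is an arithmetic sequence.
i=0: S_0 = 8.77 + 4.32*0 = 8.77
i=1: S_1 = 8.77 + 4.32*1 = 13.09
i=2: S_2 = 8.77 + 4.32*2 = 17.41
i=3: S_3 = 8.77 + 4.32*3 = 21.73
i=4: S_4 = 8.77 + 4.32*4 = 26.05
The first 5 terms are: [8.77, 13.09, 17.41, 21.73, 26.05]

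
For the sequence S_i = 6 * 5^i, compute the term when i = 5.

S_5 = 6 * 5^5 = 6 * 3125 = 18750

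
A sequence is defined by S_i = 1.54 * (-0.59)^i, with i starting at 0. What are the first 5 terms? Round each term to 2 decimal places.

This is a geometric sequence.
i=0: S_0 = 1.54 * (-0.59)^0 = 1.54
i=1: S_1 = 1.54 * (-0.59)^1 ≈ -0.91
i=2: S_2 = 1.54 * (-0.59)^2 ≈ 0.54
i=3: S_3 = 1.54 * (-0.59)^3 ≈ -0.32
i=4: S_4 = 1.54 * (-0.59)^4 ≈ 0.19
The first 5 terms are: [1.54, -0.91, 0.54, -0.32, 0.19]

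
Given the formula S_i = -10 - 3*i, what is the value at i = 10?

S_10 = -10 + -3*10 = -10 + -30 = -40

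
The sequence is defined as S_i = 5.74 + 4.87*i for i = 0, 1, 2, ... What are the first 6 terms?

This is an arithmetic sequence.
i=0: S_0 = 5.74 + 4.87*0 = 5.74
i=1: S_1 = 5.74 + 4.87*1 = 10.61
i=2: S_2 = 5.74 + 4.87*2 = 15.48
i=3: S_3 = 5.74 + 4.87*3 = 20.35
i=4: S_4 = 5.74 + 4.87*4 = 25.22
i=5: S_5 = 5.74 + 4.87*5 = 30.09
The first 6 terms are: [5.74, 10.61, 15.48, 20.35, 25.22, 30.09]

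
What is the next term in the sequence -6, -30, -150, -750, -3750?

Ratios: -30 / -6 = 5.0
This is a geometric sequence with common ratio r = 5.
Next term = -3750 * 5 = -18750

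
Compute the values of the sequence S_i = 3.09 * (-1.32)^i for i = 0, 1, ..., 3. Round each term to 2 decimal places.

This is a geometric sequence.
i=0: S_0 = 3.09 * (-1.32)^0 = 3.09
i=1: S_1 = 3.09 * (-1.32)^1 ≈ -4.08
i=2: S_2 = 3.09 * (-1.32)^2 ≈ 5.38
i=3: S_3 = 3.09 * (-1.32)^3 ≈ -7.11
The first 4 terms are: [3.09, -4.08, 5.38, -7.11]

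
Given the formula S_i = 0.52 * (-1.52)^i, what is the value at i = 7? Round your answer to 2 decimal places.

S_7 = 0.52 * (-1.52)^7 ≈ 0.52 * -18.7458 ≈ -9.75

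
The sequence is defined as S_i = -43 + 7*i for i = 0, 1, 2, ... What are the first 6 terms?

This is an arithmetic sequence.
i=0: S_0 = -43 + 7*0 = -43
i=1: S_1 = -43 + 7*1 = -36
i=2: S_2 = -43 + 7*2 = -29
i=3: S_3 = -43 + 7*3 = -22
i=4: S_4 = -43 + 7*4 = -15
i=5: S_5 = -43 + 7*5 = -8
The first 6 terms are: [-43, -36, -29, -22, -15, -8]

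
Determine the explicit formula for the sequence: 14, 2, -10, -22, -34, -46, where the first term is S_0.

Check differences: 2 - 14 = -12
-10 - 2 = -12
Common difference d = -12.
First term a = 14.
Formula: S_i = 14 - 12*i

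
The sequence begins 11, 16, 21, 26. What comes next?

Differences: 16 - 11 = 5
This is an arithmetic sequence with common difference d = 5.
Next term = 26 + 5 = 31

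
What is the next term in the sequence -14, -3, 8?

Differences: -3 - -14 = 11
This is an arithmetic sequence with common difference d = 11.
Next term = 8 + 11 = 19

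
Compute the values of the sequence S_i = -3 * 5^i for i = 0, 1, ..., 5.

This is a geometric sequence.
i=0: S_0 = -3 * 5^0 = -3
i=1: S_1 = -3 * 5^1 = -15
i=2: S_2 = -3 * 5^2 = -75
i=3: S_3 = -3 * 5^3 = -375
i=4: S_4 = -3 * 5^4 = -1875
i=5: S_5 = -3 * 5^5 = -9375
The first 6 terms are: [-3, -15, -75, -375, -1875, -9375]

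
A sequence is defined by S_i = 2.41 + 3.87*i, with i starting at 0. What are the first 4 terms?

This is an arithmetic sequence.
i=0: S_0 = 2.41 + 3.87*0 = 2.41
i=1: S_1 = 2.41 + 3.87*1 = 6.28
i=2: S_2 = 2.41 + 3.87*2 = 10.15
i=3: S_3 = 2.41 + 3.87*3 = 14.02
The first 4 terms are: [2.41, 6.28, 10.15, 14.02]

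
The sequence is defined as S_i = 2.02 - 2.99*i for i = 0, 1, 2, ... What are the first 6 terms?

This is an arithmetic sequence.
i=0: S_0 = 2.02 + -2.99*0 = 2.02
i=1: S_1 = 2.02 + -2.99*1 = -0.97
i=2: S_2 = 2.02 + -2.99*2 = -3.96
i=3: S_3 = 2.02 + -2.99*3 = -6.95
i=4: S_4 = 2.02 + -2.99*4 = -9.94
i=5: S_5 = 2.02 + -2.99*5 = -12.93
The first 6 terms are: [2.02, -0.97, -3.96, -6.95, -9.94, -12.93]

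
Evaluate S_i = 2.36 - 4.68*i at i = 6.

S_6 = 2.36 + -4.68*6 = 2.36 + -28.08 = -25.72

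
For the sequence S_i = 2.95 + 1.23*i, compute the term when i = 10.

S_10 = 2.95 + 1.23*10 = 2.95 + 12.3 = 15.25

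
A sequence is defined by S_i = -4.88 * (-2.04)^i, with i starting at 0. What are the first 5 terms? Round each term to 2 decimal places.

This is a geometric sequence.
i=0: S_0 = -4.88 * (-2.04)^0 = -4.88
i=1: S_1 = -4.88 * (-2.04)^1 ≈ 9.96
i=2: S_2 = -4.88 * (-2.04)^2 ≈ -20.31
i=3: S_3 = -4.88 * (-2.04)^3 ≈ 41.43
i=4: S_4 = -4.88 * (-2.04)^4 ≈ -84.52
The first 5 terms are: [-4.88, 9.96, -20.31, 41.43, -84.52]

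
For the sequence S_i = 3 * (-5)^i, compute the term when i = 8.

S_8 = 3 * (-5)^8 = 3 * 390625 = 1171875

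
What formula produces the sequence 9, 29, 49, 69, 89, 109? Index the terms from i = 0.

Check differences: 29 - 9 = 20
49 - 29 = 20
Common difference d = 20.
First term a = 9.
Formula: S_i = 9 + 20*i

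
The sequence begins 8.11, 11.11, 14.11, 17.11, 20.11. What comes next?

Differences: 11.11 - 8.11 = 3.0
This is an arithmetic sequence with common difference d = 3.0.
Next term = 20.11 + 3.0 = 23.11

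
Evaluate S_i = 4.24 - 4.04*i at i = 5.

S_5 = 4.24 + -4.04*5 = 4.24 + -20.2 = -15.96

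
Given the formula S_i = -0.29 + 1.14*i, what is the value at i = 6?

S_6 = -0.29 + 1.14*6 = -0.29 + 6.84 = 6.55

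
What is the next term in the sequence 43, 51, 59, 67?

Differences: 51 - 43 = 8
This is an arithmetic sequence with common difference d = 8.
Next term = 67 + 8 = 75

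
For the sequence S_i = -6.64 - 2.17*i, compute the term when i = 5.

S_5 = -6.64 + -2.17*5 = -6.64 + -10.85 = -17.49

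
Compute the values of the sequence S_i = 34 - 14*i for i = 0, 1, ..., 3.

This is an arithmetic sequence.
i=0: S_0 = 34 + -14*0 = 34
i=1: S_1 = 34 + -14*1 = 20
i=2: S_2 = 34 + -14*2 = 6
i=3: S_3 = 34 + -14*3 = -8
The first 4 terms are: [34, 20, 6, -8]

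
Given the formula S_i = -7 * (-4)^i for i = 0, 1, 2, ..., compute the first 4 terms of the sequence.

This is a geometric sequence.
i=0: S_0 = -7 * (-4)^0 = -7
i=1: S_1 = -7 * (-4)^1 = 28
i=2: S_2 = -7 * (-4)^2 = -112
i=3: S_3 = -7 * (-4)^3 = 448
The first 4 terms are: [-7, 28, -112, 448]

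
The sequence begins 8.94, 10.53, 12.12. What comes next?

Differences: 10.53 - 8.94 = 1.59
This is an arithmetic sequence with common difference d = 1.59.
Next term = 12.12 + 1.59 = 13.71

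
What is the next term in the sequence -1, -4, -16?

Ratios: -4 / -1 = 4.0
This is a geometric sequence with common ratio r = 4.
Next term = -16 * 4 = -64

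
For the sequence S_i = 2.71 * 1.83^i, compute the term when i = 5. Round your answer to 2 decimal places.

S_5 = 2.71 * 1.83^5 ≈ 2.71 * 20.5237 ≈ 55.62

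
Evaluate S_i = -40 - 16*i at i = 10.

S_10 = -40 + -16*10 = -40 + -160 = -200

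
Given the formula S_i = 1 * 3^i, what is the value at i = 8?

S_8 = 1 * 3^8 = 1 * 6561 = 6561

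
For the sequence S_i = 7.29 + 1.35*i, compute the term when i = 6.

S_6 = 7.29 + 1.35*6 = 7.29 + 8.1 = 15.39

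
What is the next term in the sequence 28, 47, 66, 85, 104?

Differences: 47 - 28 = 19
This is an arithmetic sequence with common difference d = 19.
Next term = 104 + 19 = 123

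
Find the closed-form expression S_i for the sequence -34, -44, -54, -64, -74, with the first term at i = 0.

Check differences: -44 - -34 = -10
-54 - -44 = -10
Common difference d = -10.
First term a = -34.
Formula: S_i = -34 - 10*i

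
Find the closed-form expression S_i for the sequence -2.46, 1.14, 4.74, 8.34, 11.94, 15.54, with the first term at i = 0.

Check differences: 1.14 - -2.46 = 3.6
4.74 - 1.14 = 3.6
Common difference d = 3.6.
First term a = -2.46.
Formula: S_i = -2.46 + 3.60*i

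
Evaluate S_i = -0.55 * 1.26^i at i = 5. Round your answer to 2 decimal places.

S_5 = -0.55 * 1.26^5 ≈ -0.55 * 3.1758 ≈ -1.75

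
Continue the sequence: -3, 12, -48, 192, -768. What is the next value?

Ratios: 12 / -3 = -4.0
This is a geometric sequence with common ratio r = -4.
Next term = -768 * -4 = 3072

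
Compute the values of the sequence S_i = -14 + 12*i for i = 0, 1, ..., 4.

This is an arithmetic sequence.
i=0: S_0 = -14 + 12*0 = -14
i=1: S_1 = -14 + 12*1 = -2
i=2: S_2 = -14 + 12*2 = 10
i=3: S_3 = -14 + 12*3 = 22
i=4: S_4 = -14 + 12*4 = 34
The first 5 terms are: [-14, -2, 10, 22, 34]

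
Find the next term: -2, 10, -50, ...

Ratios: 10 / -2 = -5.0
This is a geometric sequence with common ratio r = -5.
Next term = -50 * -5 = 250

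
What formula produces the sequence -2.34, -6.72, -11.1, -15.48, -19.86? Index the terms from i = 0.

Check differences: -6.72 - -2.34 = -4.38
-11.1 - -6.72 = -4.38
Common difference d = -4.38.
First term a = -2.34.
Formula: S_i = -2.34 - 4.38*i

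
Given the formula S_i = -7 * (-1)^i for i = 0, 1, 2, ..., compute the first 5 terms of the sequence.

This is a geometric sequence.
i=0: S_0 = -7 * (-1)^0 = -7
i=1: S_1 = -7 * (-1)^1 = 7
i=2: S_2 = -7 * (-1)^2 = -7
i=3: S_3 = -7 * (-1)^3 = 7
i=4: S_4 = -7 * (-1)^4 = -7
The first 5 terms are: [-7, 7, -7, 7, -7]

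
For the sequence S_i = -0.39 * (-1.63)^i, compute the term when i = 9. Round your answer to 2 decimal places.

S_9 = -0.39 * (-1.63)^9 ≈ -0.39 * -81.2248 ≈ 31.68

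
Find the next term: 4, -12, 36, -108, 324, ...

Ratios: -12 / 4 = -3.0
This is a geometric sequence with common ratio r = -3.
Next term = 324 * -3 = -972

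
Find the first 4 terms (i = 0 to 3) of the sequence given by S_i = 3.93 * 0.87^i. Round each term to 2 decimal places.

This is a geometric sequence.
i=0: S_0 = 3.93 * 0.87^0 = 3.93
i=1: S_1 = 3.93 * 0.87^1 ≈ 3.42
i=2: S_2 = 3.93 * 0.87^2 ≈ 2.97
i=3: S_3 = 3.93 * 0.87^3 ≈ 2.59
The first 4 terms are: [3.93, 3.42, 2.97, 2.59]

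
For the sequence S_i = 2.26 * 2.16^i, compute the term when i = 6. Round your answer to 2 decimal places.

S_6 = 2.26 * 2.16^6 ≈ 2.26 * 101.56 ≈ 229.53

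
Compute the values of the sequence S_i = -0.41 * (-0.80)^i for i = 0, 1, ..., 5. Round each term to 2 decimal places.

This is a geometric sequence.
i=0: S_0 = -0.41 * (-0.8)^0 = -0.41
i=1: S_1 = -0.41 * (-0.8)^1 ≈ 0.33
i=2: S_2 = -0.41 * (-0.8)^2 ≈ -0.26
i=3: S_3 = -0.41 * (-0.8)^3 ≈ 0.21
i=4: S_4 = -0.41 * (-0.8)^4 ≈ -0.17
i=5: S_5 = -0.41 * (-0.8)^5 ≈ 0.13
The first 6 terms are: [-0.41, 0.33, -0.26, 0.21, -0.17, 0.13]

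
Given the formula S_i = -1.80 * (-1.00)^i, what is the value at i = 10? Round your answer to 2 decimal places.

S_10 = -1.8 * (-1.0)^10 = -1.8 * 1 = -1.8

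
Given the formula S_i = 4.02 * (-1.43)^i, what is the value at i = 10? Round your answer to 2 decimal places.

S_10 = 4.02 * (-1.43)^10 ≈ 4.02 * 35.7569 ≈ 143.74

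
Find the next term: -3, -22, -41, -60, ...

Differences: -22 - -3 = -19
This is an arithmetic sequence with common difference d = -19.
Next term = -60 + -19 = -79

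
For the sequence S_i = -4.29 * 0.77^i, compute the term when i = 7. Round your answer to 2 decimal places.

S_7 = -4.29 * 0.77^7 ≈ -4.29 * 0.1605 ≈ -0.69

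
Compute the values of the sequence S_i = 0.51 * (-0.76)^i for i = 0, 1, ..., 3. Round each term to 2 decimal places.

This is a geometric sequence.
i=0: S_0 = 0.51 * (-0.76)^0 = 0.51
i=1: S_1 = 0.51 * (-0.76)^1 ≈ -0.39
i=2: S_2 = 0.51 * (-0.76)^2 ≈ 0.29
i=3: S_3 = 0.51 * (-0.76)^3 ≈ -0.22
The first 4 terms are: [0.51, -0.39, 0.29, -0.22]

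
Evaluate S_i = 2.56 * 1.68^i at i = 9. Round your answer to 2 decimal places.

S_9 = 2.56 * 1.68^9 ≈ 2.56 * 106.6065 ≈ 272.91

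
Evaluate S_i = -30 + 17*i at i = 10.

S_10 = -30 + 17*10 = -30 + 170 = 140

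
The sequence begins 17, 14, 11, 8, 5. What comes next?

Differences: 14 - 17 = -3
This is an arithmetic sequence with common difference d = -3.
Next term = 5 + -3 = 2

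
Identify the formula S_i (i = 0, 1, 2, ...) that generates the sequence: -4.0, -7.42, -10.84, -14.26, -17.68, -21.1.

Check differences: -7.42 - -4.0 = -3.42
-10.84 - -7.42 = -3.42
Common difference d = -3.42.
First term a = -4.0.
Formula: S_i = -4.00 - 3.42*i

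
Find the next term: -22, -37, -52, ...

Differences: -37 - -22 = -15
This is an arithmetic sequence with common difference d = -15.
Next term = -52 + -15 = -67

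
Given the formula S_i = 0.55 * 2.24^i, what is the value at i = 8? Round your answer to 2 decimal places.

S_8 = 0.55 * 2.24^8 ≈ 0.55 * 633.8466 ≈ 348.62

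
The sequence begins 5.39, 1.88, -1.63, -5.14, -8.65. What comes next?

Differences: 1.88 - 5.39 = -3.51
This is an arithmetic sequence with common difference d = -3.51.
Next term = -8.65 + -3.51 = -12.16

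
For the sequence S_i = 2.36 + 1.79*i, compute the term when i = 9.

S_9 = 2.36 + 1.79*9 = 2.36 + 16.11 = 18.47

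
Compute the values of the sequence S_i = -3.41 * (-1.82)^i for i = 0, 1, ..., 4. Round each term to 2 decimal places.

This is a geometric sequence.
i=0: S_0 = -3.41 * (-1.82)^0 = -3.41
i=1: S_1 = -3.41 * (-1.82)^1 ≈ 6.21
i=2: S_2 = -3.41 * (-1.82)^2 ≈ -11.3
i=3: S_3 = -3.41 * (-1.82)^3 ≈ 20.56
i=4: S_4 = -3.41 * (-1.82)^4 ≈ -37.41
The first 5 terms are: [-3.41, 6.21, -11.3, 20.56, -37.41]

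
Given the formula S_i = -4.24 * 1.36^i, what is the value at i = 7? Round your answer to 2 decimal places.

S_7 = -4.24 * 1.36^7 ≈ -4.24 * 8.6054 ≈ -36.49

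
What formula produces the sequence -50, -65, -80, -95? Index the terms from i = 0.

Check differences: -65 - -50 = -15
-80 - -65 = -15
Common difference d = -15.
First term a = -50.
Formula: S_i = -50 - 15*i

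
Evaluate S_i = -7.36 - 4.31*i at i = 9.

S_9 = -7.36 + -4.31*9 = -7.36 + -38.79 = -46.15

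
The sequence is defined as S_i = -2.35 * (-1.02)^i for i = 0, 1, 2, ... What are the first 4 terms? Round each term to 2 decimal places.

This is a geometric sequence.
i=0: S_0 = -2.35 * (-1.02)^0 = -2.35
i=1: S_1 = -2.35 * (-1.02)^1 ≈ 2.4
i=2: S_2 = -2.35 * (-1.02)^2 ≈ -2.44
i=3: S_3 = -2.35 * (-1.02)^3 ≈ 2.49
The first 4 terms are: [-2.35, 2.4, -2.44, 2.49]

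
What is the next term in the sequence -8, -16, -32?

Ratios: -16 / -8 = 2.0
This is a geometric sequence with common ratio r = 2.
Next term = -32 * 2 = -64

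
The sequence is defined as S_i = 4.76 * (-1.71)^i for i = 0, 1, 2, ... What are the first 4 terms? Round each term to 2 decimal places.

This is a geometric sequence.
i=0: S_0 = 4.76 * (-1.71)^0 = 4.76
i=1: S_1 = 4.76 * (-1.71)^1 ≈ -8.14
i=2: S_2 = 4.76 * (-1.71)^2 ≈ 13.92
i=3: S_3 = 4.76 * (-1.71)^3 ≈ -23.8
The first 4 terms are: [4.76, -8.14, 13.92, -23.8]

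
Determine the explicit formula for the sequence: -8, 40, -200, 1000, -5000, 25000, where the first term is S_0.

Check ratios: 40 / -8 = -5.0
Common ratio r = -5.
First term a = -8.
Formula: S_i = -8 * (-5)^i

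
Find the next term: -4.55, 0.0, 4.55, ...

Differences: 0.0 - -4.55 = 4.55
This is an arithmetic sequence with common difference d = 4.55.
Next term = 4.55 + 4.55 = 9.1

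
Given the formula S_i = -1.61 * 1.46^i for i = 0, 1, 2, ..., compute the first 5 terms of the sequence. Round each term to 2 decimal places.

This is a geometric sequence.
i=0: S_0 = -1.61 * 1.46^0 = -1.61
i=1: S_1 = -1.61 * 1.46^1 ≈ -2.35
i=2: S_2 = -1.61 * 1.46^2 ≈ -3.43
i=3: S_3 = -1.61 * 1.46^3 ≈ -5.01
i=4: S_4 = -1.61 * 1.46^4 ≈ -7.32
The first 5 terms are: [-1.61, -2.35, -3.43, -5.01, -7.32]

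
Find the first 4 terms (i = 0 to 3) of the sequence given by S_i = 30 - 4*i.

This is an arithmetic sequence.
i=0: S_0 = 30 + -4*0 = 30
i=1: S_1 = 30 + -4*1 = 26
i=2: S_2 = 30 + -4*2 = 22
i=3: S_3 = 30 + -4*3 = 18
The first 4 terms are: [30, 26, 22, 18]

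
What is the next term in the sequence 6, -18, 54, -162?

Ratios: -18 / 6 = -3.0
This is a geometric sequence with common ratio r = -3.
Next term = -162 * -3 = 486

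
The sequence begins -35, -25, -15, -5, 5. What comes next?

Differences: -25 - -35 = 10
This is an arithmetic sequence with common difference d = 10.
Next term = 5 + 10 = 15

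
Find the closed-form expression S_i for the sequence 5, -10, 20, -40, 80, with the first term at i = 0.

Check ratios: -10 / 5 = -2.0
Common ratio r = -2.
First term a = 5.
Formula: S_i = 5 * (-2)^i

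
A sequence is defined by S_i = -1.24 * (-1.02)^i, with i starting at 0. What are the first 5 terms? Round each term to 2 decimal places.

This is a geometric sequence.
i=0: S_0 = -1.24 * (-1.02)^0 = -1.24
i=1: S_1 = -1.24 * (-1.02)^1 ≈ 1.26
i=2: S_2 = -1.24 * (-1.02)^2 ≈ -1.29
i=3: S_3 = -1.24 * (-1.02)^3 ≈ 1.32
i=4: S_4 = -1.24 * (-1.02)^4 ≈ -1.34
The first 5 terms are: [-1.24, 1.26, -1.29, 1.32, -1.34]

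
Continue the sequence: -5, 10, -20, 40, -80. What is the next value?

Ratios: 10 / -5 = -2.0
This is a geometric sequence with common ratio r = -2.
Next term = -80 * -2 = 160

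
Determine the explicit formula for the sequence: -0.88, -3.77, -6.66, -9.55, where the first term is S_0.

Check differences: -3.77 - -0.88 = -2.89
-6.66 - -3.77 = -2.89
Common difference d = -2.89.
First term a = -0.88.
Formula: S_i = -0.88 - 2.89*i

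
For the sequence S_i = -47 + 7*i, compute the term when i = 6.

S_6 = -47 + 7*6 = -47 + 42 = -5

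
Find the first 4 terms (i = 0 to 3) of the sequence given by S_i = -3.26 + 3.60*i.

This is an arithmetic sequence.
i=0: S_0 = -3.26 + 3.6*0 = -3.26
i=1: S_1 = -3.26 + 3.6*1 = 0.34
i=2: S_2 = -3.26 + 3.6*2 = 3.94
i=3: S_3 = -3.26 + 3.6*3 = 7.54
The first 4 terms are: [-3.26, 0.34, 3.94, 7.54]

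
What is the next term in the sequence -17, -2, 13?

Differences: -2 - -17 = 15
This is an arithmetic sequence with common difference d = 15.
Next term = 13 + 15 = 28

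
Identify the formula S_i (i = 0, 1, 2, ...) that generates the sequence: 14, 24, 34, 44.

Check differences: 24 - 14 = 10
34 - 24 = 10
Common difference d = 10.
First term a = 14.
Formula: S_i = 14 + 10*i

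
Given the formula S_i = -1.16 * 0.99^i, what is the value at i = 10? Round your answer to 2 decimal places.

S_10 = -1.16 * 0.99^10 ≈ -1.16 * 0.9044 ≈ -1.05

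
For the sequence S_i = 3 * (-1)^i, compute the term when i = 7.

S_7 = 3 * (-1)^7 = 3 * -1 = -3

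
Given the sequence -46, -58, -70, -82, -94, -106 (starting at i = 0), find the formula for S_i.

Check differences: -58 - -46 = -12
-70 - -58 = -12
Common difference d = -12.
First term a = -46.
Formula: S_i = -46 - 12*i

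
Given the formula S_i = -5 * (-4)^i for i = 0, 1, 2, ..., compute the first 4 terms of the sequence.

This is a geometric sequence.
i=0: S_0 = -5 * (-4)^0 = -5
i=1: S_1 = -5 * (-4)^1 = 20
i=2: S_2 = -5 * (-4)^2 = -80
i=3: S_3 = -5 * (-4)^3 = 320
The first 4 terms are: [-5, 20, -80, 320]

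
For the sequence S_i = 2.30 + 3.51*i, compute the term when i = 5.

S_5 = 2.3 + 3.51*5 = 2.3 + 17.55 = 19.85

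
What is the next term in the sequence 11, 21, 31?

Differences: 21 - 11 = 10
This is an arithmetic sequence with common difference d = 10.
Next term = 31 + 10 = 41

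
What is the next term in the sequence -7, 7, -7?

Ratios: 7 / -7 = -1.0
This is a geometric sequence with common ratio r = -1.
Next term = -7 * -1 = 7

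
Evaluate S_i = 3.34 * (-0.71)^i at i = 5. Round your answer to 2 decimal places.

S_5 = 3.34 * (-0.71)^5 ≈ 3.34 * -0.1804 ≈ -0.6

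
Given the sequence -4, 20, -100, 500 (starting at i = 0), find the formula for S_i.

Check ratios: 20 / -4 = -5.0
Common ratio r = -5.
First term a = -4.
Formula: S_i = -4 * (-5)^i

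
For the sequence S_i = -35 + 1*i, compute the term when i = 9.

S_9 = -35 + 1*9 = -35 + 9 = -26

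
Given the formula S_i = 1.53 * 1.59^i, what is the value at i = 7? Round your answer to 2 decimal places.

S_7 = 1.53 * 1.59^7 ≈ 1.53 * 25.6909 ≈ 39.31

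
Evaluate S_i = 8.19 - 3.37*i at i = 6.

S_6 = 8.19 + -3.37*6 = 8.19 + -20.22 = -12.03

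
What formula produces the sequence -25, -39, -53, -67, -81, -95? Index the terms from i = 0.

Check differences: -39 - -25 = -14
-53 - -39 = -14
Common difference d = -14.
First term a = -25.
Formula: S_i = -25 - 14*i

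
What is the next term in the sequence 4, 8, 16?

Ratios: 8 / 4 = 2.0
This is a geometric sequence with common ratio r = 2.
Next term = 16 * 2 = 32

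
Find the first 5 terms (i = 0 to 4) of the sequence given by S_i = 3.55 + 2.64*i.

This is an arithmetic sequence.
i=0: S_0 = 3.55 + 2.64*0 = 3.55
i=1: S_1 = 3.55 + 2.64*1 = 6.19
i=2: S_2 = 3.55 + 2.64*2 = 8.83
i=3: S_3 = 3.55 + 2.64*3 = 11.47
i=4: S_4 = 3.55 + 2.64*4 = 14.11
The first 5 terms are: [3.55, 6.19, 8.83, 11.47, 14.11]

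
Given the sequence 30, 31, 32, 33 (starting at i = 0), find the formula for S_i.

Check differences: 31 - 30 = 1
32 - 31 = 1
Common difference d = 1.
First term a = 30.
Formula: S_i = 30 + 1*i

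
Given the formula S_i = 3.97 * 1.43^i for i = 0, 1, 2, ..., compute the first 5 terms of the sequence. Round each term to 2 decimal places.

This is a geometric sequence.
i=0: S_0 = 3.97 * 1.43^0 = 3.97
i=1: S_1 = 3.97 * 1.43^1 ≈ 5.68
i=2: S_2 = 3.97 * 1.43^2 ≈ 8.12
i=3: S_3 = 3.97 * 1.43^3 ≈ 11.61
i=4: S_4 = 3.97 * 1.43^4 ≈ 16.6
The first 5 terms are: [3.97, 5.68, 8.12, 11.61, 16.6]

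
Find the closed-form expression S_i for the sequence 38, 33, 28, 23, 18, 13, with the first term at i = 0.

Check differences: 33 - 38 = -5
28 - 33 = -5
Common difference d = -5.
First term a = 38.
Formula: S_i = 38 - 5*i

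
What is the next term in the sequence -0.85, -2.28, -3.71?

Differences: -2.28 - -0.85 = -1.43
This is an arithmetic sequence with common difference d = -1.43.
Next term = -3.71 + -1.43 = -5.14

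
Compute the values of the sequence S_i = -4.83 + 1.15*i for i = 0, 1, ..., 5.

This is an arithmetic sequence.
i=0: S_0 = -4.83 + 1.15*0 = -4.83
i=1: S_1 = -4.83 + 1.15*1 = -3.68
i=2: S_2 = -4.83 + 1.15*2 = -2.53
i=3: S_3 = -4.83 + 1.15*3 = -1.38
i=4: S_4 = -4.83 + 1.15*4 = -0.23
i=5: S_5 = -4.83 + 1.15*5 = 0.92
The first 6 terms are: [-4.83, -3.68, -2.53, -1.38, -0.23, 0.92]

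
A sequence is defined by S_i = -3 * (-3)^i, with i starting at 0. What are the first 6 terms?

This is a geometric sequence.
i=0: S_0 = -3 * (-3)^0 = -3
i=1: S_1 = -3 * (-3)^1 = 9
i=2: S_2 = -3 * (-3)^2 = -27
i=3: S_3 = -3 * (-3)^3 = 81
i=4: S_4 = -3 * (-3)^4 = -243
i=5: S_5 = -3 * (-3)^5 = 729
The first 6 terms are: [-3, 9, -27, 81, -243, 729]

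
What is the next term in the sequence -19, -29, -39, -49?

Differences: -29 - -19 = -10
This is an arithmetic sequence with common difference d = -10.
Next term = -49 + -10 = -59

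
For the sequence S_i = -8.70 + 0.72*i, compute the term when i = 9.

S_9 = -8.7 + 0.72*9 = -8.7 + 6.48 = -2.22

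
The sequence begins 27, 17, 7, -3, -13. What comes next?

Differences: 17 - 27 = -10
This is an arithmetic sequence with common difference d = -10.
Next term = -13 + -10 = -23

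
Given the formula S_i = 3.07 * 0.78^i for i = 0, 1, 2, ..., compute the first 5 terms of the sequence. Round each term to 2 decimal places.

This is a geometric sequence.
i=0: S_0 = 3.07 * 0.78^0 = 3.07
i=1: S_1 = 3.07 * 0.78^1 ≈ 2.39
i=2: S_2 = 3.07 * 0.78^2 ≈ 1.87
i=3: S_3 = 3.07 * 0.78^3 ≈ 1.46
i=4: S_4 = 3.07 * 0.78^4 ≈ 1.14
The first 5 terms are: [3.07, 2.39, 1.87, 1.46, 1.14]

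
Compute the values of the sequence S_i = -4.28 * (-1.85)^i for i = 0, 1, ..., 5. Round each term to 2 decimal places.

This is a geometric sequence.
i=0: S_0 = -4.28 * (-1.85)^0 = -4.28
i=1: S_1 = -4.28 * (-1.85)^1 ≈ 7.92
i=2: S_2 = -4.28 * (-1.85)^2 ≈ -14.65
i=3: S_3 = -4.28 * (-1.85)^3 ≈ 27.1
i=4: S_4 = -4.28 * (-1.85)^4 ≈ -50.13
i=5: S_5 = -4.28 * (-1.85)^5 ≈ 92.75
The first 6 terms are: [-4.28, 7.92, -14.65, 27.1, -50.13, 92.75]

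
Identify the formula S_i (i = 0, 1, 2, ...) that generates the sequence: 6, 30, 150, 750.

Check ratios: 30 / 6 = 5.0
Common ratio r = 5.
First term a = 6.
Formula: S_i = 6 * 5^i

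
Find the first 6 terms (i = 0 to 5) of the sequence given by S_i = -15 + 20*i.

This is an arithmetic sequence.
i=0: S_0 = -15 + 20*0 = -15
i=1: S_1 = -15 + 20*1 = 5
i=2: S_2 = -15 + 20*2 = 25
i=3: S_3 = -15 + 20*3 = 45
i=4: S_4 = -15 + 20*4 = 65
i=5: S_5 = -15 + 20*5 = 85
The first 6 terms are: [-15, 5, 25, 45, 65, 85]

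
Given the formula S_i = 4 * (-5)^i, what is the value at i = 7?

S_7 = 4 * (-5)^7 = 4 * -78125 = -312500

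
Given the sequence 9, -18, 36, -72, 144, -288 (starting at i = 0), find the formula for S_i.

Check ratios: -18 / 9 = -2.0
Common ratio r = -2.
First term a = 9.
Formula: S_i = 9 * (-2)^i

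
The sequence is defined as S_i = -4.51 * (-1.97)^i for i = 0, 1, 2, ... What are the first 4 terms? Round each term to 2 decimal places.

This is a geometric sequence.
i=0: S_0 = -4.51 * (-1.97)^0 = -4.51
i=1: S_1 = -4.51 * (-1.97)^1 ≈ 8.88
i=2: S_2 = -4.51 * (-1.97)^2 ≈ -17.5
i=3: S_3 = -4.51 * (-1.97)^3 ≈ 34.48
The first 4 terms are: [-4.51, 8.88, -17.5, 34.48]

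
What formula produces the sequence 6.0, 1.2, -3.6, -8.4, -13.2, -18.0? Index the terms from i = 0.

Check differences: 1.2 - 6.0 = -4.8
-3.6 - 1.2 = -4.8
Common difference d = -4.8.
First term a = 6.0.
Formula: S_i = 6.00 - 4.80*i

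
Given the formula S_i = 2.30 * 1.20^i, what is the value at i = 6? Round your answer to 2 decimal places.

S_6 = 2.3 * 1.2^6 ≈ 2.3 * 2.986 ≈ 6.87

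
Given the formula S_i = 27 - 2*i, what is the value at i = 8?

S_8 = 27 + -2*8 = 27 + -16 = 11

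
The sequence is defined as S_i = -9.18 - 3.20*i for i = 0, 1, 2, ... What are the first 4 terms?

This is an arithmetic sequence.
i=0: S_0 = -9.18 + -3.2*0 = -9.18
i=1: S_1 = -9.18 + -3.2*1 = -12.38
i=2: S_2 = -9.18 + -3.2*2 = -15.58
i=3: S_3 = -9.18 + -3.2*3 = -18.78
The first 4 terms are: [-9.18, -12.38, -15.58, -18.78]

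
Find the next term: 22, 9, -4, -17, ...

Differences: 9 - 22 = -13
This is an arithmetic sequence with common difference d = -13.
Next term = -17 + -13 = -30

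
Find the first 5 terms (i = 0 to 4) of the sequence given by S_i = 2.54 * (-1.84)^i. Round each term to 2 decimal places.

This is a geometric sequence.
i=0: S_0 = 2.54 * (-1.84)^0 = 2.54
i=1: S_1 = 2.54 * (-1.84)^1 ≈ -4.67
i=2: S_2 = 2.54 * (-1.84)^2 ≈ 8.6
i=3: S_3 = 2.54 * (-1.84)^3 ≈ -15.82
i=4: S_4 = 2.54 * (-1.84)^4 ≈ 29.11
The first 5 terms are: [2.54, -4.67, 8.6, -15.82, 29.11]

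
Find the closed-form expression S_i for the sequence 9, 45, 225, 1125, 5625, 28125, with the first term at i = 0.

Check ratios: 45 / 9 = 5.0
Common ratio r = 5.
First term a = 9.
Formula: S_i = 9 * 5^i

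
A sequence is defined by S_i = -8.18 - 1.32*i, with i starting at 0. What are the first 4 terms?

This is an arithmetic sequence.
i=0: S_0 = -8.18 + -1.32*0 = -8.18
i=1: S_1 = -8.18 + -1.32*1 = -9.5
i=2: S_2 = -8.18 + -1.32*2 = -10.82
i=3: S_3 = -8.18 + -1.32*3 = -12.14
The first 4 terms are: [-8.18, -9.5, -10.82, -12.14]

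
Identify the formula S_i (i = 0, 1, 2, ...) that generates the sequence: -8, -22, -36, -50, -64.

Check differences: -22 - -8 = -14
-36 - -22 = -14
Common difference d = -14.
First term a = -8.
Formula: S_i = -8 - 14*i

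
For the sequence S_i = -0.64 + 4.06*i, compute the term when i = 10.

S_10 = -0.64 + 4.06*10 = -0.64 + 40.6 = 39.96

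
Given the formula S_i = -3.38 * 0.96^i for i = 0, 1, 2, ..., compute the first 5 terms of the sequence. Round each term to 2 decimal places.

This is a geometric sequence.
i=0: S_0 = -3.38 * 0.96^0 = -3.38
i=1: S_1 = -3.38 * 0.96^1 ≈ -3.24
i=2: S_2 = -3.38 * 0.96^2 ≈ -3.12
i=3: S_3 = -3.38 * 0.96^3 ≈ -2.99
i=4: S_4 = -3.38 * 0.96^4 ≈ -2.87
The first 5 terms are: [-3.38, -3.24, -3.12, -2.99, -2.87]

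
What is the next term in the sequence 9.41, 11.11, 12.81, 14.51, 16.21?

Differences: 11.11 - 9.41 = 1.7
This is an arithmetic sequence with common difference d = 1.7.
Next term = 16.21 + 1.7 = 17.91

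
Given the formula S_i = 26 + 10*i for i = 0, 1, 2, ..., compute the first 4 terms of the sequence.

This is an arithmetic sequence.
i=0: S_0 = 26 + 10*0 = 26
i=1: S_1 = 26 + 10*1 = 36
i=2: S_2 = 26 + 10*2 = 46
i=3: S_3 = 26 + 10*3 = 56
The first 4 terms are: [26, 36, 46, 56]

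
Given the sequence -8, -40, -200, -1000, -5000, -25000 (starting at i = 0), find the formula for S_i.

Check ratios: -40 / -8 = 5.0
Common ratio r = 5.
First term a = -8.
Formula: S_i = -8 * 5^i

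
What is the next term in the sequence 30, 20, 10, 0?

Differences: 20 - 30 = -10
This is an arithmetic sequence with common difference d = -10.
Next term = 0 + -10 = -10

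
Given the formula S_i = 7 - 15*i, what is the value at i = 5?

S_5 = 7 + -15*5 = 7 + -75 = -68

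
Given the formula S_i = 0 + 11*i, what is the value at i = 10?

S_10 = 0 + 11*10 = 0 + 110 = 110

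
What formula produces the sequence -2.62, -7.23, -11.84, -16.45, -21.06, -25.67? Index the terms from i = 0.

Check differences: -7.23 - -2.62 = -4.61
-11.84 - -7.23 = -4.61
Common difference d = -4.61.
First term a = -2.62.
Formula: S_i = -2.62 - 4.61*i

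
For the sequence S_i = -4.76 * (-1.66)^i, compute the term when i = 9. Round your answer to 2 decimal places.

S_9 = -4.76 * (-1.66)^9 ≈ -4.76 * -95.7134 ≈ 455.6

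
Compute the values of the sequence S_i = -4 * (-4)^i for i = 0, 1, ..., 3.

This is a geometric sequence.
i=0: S_0 = -4 * (-4)^0 = -4
i=1: S_1 = -4 * (-4)^1 = 16
i=2: S_2 = -4 * (-4)^2 = -64
i=3: S_3 = -4 * (-4)^3 = 256
The first 4 terms are: [-4, 16, -64, 256]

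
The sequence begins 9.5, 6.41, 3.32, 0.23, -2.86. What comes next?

Differences: 6.41 - 9.5 = -3.09
This is an arithmetic sequence with common difference d = -3.09.
Next term = -2.86 + -3.09 = -5.95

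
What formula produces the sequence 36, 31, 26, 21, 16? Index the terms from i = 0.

Check differences: 31 - 36 = -5
26 - 31 = -5
Common difference d = -5.
First term a = 36.
Formula: S_i = 36 - 5*i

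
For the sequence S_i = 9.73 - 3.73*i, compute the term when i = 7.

S_7 = 9.73 + -3.73*7 = 9.73 + -26.11 = -16.38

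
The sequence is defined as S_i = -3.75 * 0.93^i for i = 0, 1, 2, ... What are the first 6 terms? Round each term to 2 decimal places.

This is a geometric sequence.
i=0: S_0 = -3.75 * 0.93^0 = -3.75
i=1: S_1 = -3.75 * 0.93^1 ≈ -3.49
i=2: S_2 = -3.75 * 0.93^2 ≈ -3.24
i=3: S_3 = -3.75 * 0.93^3 ≈ -3.02
i=4: S_4 = -3.75 * 0.93^4 ≈ -2.81
i=5: S_5 = -3.75 * 0.93^5 ≈ -2.61
The first 6 terms are: [-3.75, -3.49, -3.24, -3.02, -2.81, -2.61]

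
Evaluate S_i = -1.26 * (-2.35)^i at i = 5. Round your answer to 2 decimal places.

S_5 = -1.26 * (-2.35)^5 ≈ -1.26 * -71.6703 ≈ 90.3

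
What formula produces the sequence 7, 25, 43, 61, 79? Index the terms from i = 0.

Check differences: 25 - 7 = 18
43 - 25 = 18
Common difference d = 18.
First term a = 7.
Formula: S_i = 7 + 18*i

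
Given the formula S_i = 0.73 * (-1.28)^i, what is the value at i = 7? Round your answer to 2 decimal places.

S_7 = 0.73 * (-1.28)^7 ≈ 0.73 * -5.6295 ≈ -4.11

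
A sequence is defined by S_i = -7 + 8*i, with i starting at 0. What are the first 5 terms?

This is an arithmetic sequence.
i=0: S_0 = -7 + 8*0 = -7
i=1: S_1 = -7 + 8*1 = 1
i=2: S_2 = -7 + 8*2 = 9
i=3: S_3 = -7 + 8*3 = 17
i=4: S_4 = -7 + 8*4 = 25
The first 5 terms are: [-7, 1, 9, 17, 25]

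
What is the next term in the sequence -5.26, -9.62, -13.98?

Differences: -9.62 - -5.26 = -4.36
This is an arithmetic sequence with common difference d = -4.36.
Next term = -13.98 + -4.36 = -18.34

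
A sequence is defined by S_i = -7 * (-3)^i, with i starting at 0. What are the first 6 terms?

This is a geometric sequence.
i=0: S_0 = -7 * (-3)^0 = -7
i=1: S_1 = -7 * (-3)^1 = 21
i=2: S_2 = -7 * (-3)^2 = -63
i=3: S_3 = -7 * (-3)^3 = 189
i=4: S_4 = -7 * (-3)^4 = -567
i=5: S_5 = -7 * (-3)^5 = 1701
The first 6 terms are: [-7, 21, -63, 189, -567, 1701]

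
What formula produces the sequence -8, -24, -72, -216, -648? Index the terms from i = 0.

Check ratios: -24 / -8 = 3.0
Common ratio r = 3.
First term a = -8.
Formula: S_i = -8 * 3^i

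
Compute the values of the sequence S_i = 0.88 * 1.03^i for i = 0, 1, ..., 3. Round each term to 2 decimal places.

This is a geometric sequence.
i=0: S_0 = 0.88 * 1.03^0 = 0.88
i=1: S_1 = 0.88 * 1.03^1 ≈ 0.91
i=2: S_2 = 0.88 * 1.03^2 ≈ 0.93
i=3: S_3 = 0.88 * 1.03^3 ≈ 0.96
The first 4 terms are: [0.88, 0.91, 0.93, 0.96]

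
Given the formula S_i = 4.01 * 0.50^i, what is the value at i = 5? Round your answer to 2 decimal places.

S_5 = 4.01 * 0.5^5 ≈ 4.01 * 0.0313 ≈ 0.13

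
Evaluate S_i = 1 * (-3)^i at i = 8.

S_8 = 1 * (-3)^8 = 1 * 6561 = 6561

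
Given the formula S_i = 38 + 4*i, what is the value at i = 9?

S_9 = 38 + 4*9 = 38 + 36 = 74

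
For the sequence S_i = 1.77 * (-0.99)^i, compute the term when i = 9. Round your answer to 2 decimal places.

S_9 = 1.77 * (-0.99)^9 ≈ 1.77 * -0.9135 ≈ -1.62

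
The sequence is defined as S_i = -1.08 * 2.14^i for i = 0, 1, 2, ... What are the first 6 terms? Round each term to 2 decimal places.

This is a geometric sequence.
i=0: S_0 = -1.08 * 2.14^0 = -1.08
i=1: S_1 = -1.08 * 2.14^1 ≈ -2.31
i=2: S_2 = -1.08 * 2.14^2 ≈ -4.95
i=3: S_3 = -1.08 * 2.14^3 ≈ -10.58
i=4: S_4 = -1.08 * 2.14^4 ≈ -22.65
i=5: S_5 = -1.08 * 2.14^5 ≈ -48.47
The first 6 terms are: [-1.08, -2.31, -4.95, -10.58, -22.65, -48.47]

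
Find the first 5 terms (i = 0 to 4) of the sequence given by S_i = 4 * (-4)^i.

This is a geometric sequence.
i=0: S_0 = 4 * (-4)^0 = 4
i=1: S_1 = 4 * (-4)^1 = -16
i=2: S_2 = 4 * (-4)^2 = 64
i=3: S_3 = 4 * (-4)^3 = -256
i=4: S_4 = 4 * (-4)^4 = 1024
The first 5 terms are: [4, -16, 64, -256, 1024]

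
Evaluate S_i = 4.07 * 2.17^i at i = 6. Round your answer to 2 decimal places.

S_6 = 4.07 * 2.17^6 ≈ 4.07 * 104.4139 ≈ 424.96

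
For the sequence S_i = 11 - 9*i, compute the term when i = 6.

S_6 = 11 + -9*6 = 11 + -54 = -43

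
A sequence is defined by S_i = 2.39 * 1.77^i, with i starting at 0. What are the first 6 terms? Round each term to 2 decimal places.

This is a geometric sequence.
i=0: S_0 = 2.39 * 1.77^0 = 2.39
i=1: S_1 = 2.39 * 1.77^1 ≈ 4.23
i=2: S_2 = 2.39 * 1.77^2 ≈ 7.49
i=3: S_3 = 2.39 * 1.77^3 ≈ 13.25
i=4: S_4 = 2.39 * 1.77^4 ≈ 23.46
i=5: S_5 = 2.39 * 1.77^5 ≈ 41.52
The first 6 terms are: [2.39, 4.23, 7.49, 13.25, 23.46, 41.52]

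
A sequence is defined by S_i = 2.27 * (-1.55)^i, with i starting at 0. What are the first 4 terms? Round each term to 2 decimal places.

This is a geometric sequence.
i=0: S_0 = 2.27 * (-1.55)^0 = 2.27
i=1: S_1 = 2.27 * (-1.55)^1 ≈ -3.52
i=2: S_2 = 2.27 * (-1.55)^2 ≈ 5.45
i=3: S_3 = 2.27 * (-1.55)^3 ≈ -8.45
The first 4 terms are: [2.27, -3.52, 5.45, -8.45]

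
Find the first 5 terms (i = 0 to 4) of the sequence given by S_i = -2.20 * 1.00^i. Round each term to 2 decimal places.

This is a geometric sequence.
i=0: S_0 = -2.2 * 1.0^0 = -2.2
i=1: S_1 = -2.2 * 1.0^1 = -2.2
i=2: S_2 = -2.2 * 1.0^2 = -2.2
i=3: S_3 = -2.2 * 1.0^3 = -2.2
i=4: S_4 = -2.2 * 1.0^4 = -2.2
The first 5 terms are: [-2.2, -2.2, -2.2, -2.2, -2.2]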